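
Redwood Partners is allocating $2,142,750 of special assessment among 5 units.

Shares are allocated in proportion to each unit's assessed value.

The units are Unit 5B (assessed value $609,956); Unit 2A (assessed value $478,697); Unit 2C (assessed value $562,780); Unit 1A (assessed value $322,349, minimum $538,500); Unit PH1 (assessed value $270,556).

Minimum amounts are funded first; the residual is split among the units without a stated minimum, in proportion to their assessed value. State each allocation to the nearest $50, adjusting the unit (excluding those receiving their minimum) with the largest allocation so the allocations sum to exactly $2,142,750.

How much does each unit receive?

Unit 5B: $509,100 · Unit 2A: $399,550 · Unit 2C: $469,750 · Unit 1A: $538,500 · Unit PH1: $225,850

Guaranteed amounts: Unit 1A $538,500. Remaining pool $1,604,250.
Remaining pool split over remaining assessed value 1,921,989: Unit 5B 509,119.41 → $509,100; Unit 2A 399,559.86 → $399,550; Unit 2C 469,742.45 → $469,750; Unit PH1 225,828.28 → $225,850.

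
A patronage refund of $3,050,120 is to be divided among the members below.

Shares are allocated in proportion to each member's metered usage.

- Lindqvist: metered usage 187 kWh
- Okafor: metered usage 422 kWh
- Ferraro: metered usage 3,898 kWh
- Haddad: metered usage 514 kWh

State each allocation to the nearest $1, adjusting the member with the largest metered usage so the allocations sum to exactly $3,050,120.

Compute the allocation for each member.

Metered usage total: 5,021.
Proportional shares: Lindqvist 187/5,021 × $3,050,120 = 113,597.38; Okafor 422/5,021 × $3,050,120 = 256,353.44; Ferraro 3,898/5,021 × $3,050,120 = 2,367,928.25; Haddad 514/5,021 × $3,050,120 = 312,240.92.
After rounding ($1): Lindqvist $113,597; Okafor $256,353; Ferraro $2,367,928; Haddad $312,241. Sum = $3,050,119.
Difference $3,050,120 − $3,050,119 = +$1 applied to largest metered usage (Ferraro): Ferraro becomes $2,367,929.

Lindqvist: $113,597 | Okafor: $256,353 | Ferraro: $2,367,929 | Haddad: $312,241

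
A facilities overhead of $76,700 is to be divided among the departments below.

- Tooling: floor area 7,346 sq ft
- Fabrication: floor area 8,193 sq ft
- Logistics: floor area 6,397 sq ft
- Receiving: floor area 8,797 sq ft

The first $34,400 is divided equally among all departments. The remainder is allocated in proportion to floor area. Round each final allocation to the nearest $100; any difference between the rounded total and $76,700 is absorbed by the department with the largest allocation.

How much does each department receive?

$34,400 shared equally gives $8,600 per department.
Remainder $42,300 by floor area (total 30,733): Tooling 10,110.82 → $10,100; Fabrication 11,276.60 → $11,300; Logistics 8,804.64 → $8,800; Receiving 12,107.93 → $12,100.
Totals: Tooling $8,600 + $10,100 = $18,700; Fabrication $8,600 + $11,300 = $19,900; Logistics $8,600 + $8,800 = $17,400; Receiving $8,600 + $12,100 = $20,700.

Tooling: $18,700; Fabrication: $19,900; Logistics: $17,400; Receiving: $20,700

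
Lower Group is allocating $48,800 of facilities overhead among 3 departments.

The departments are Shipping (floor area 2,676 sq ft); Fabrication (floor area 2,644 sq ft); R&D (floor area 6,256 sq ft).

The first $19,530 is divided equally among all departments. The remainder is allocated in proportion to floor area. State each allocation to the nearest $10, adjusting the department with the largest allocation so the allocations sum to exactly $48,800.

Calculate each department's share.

Shipping: $13,280 | Fabrication: $13,200 | R&D: $22,320

Equal tier: $19,530 ÷ 3 = $6,510 apiece.
Remainder $29,270 by floor area (total 11,576): Shipping 6,766.29 → $6,770; Fabrication 6,685.37 → $6,690; R&D 15,818.34 → $15,820.
Rounding difference −$10 on remainder applied to R&D.
Totals: Shipping $6,510 + $6,770 = $13,280; Fabrication $6,510 + $6,690 = $13,200; R&D $6,510 + $15,810 = $22,320.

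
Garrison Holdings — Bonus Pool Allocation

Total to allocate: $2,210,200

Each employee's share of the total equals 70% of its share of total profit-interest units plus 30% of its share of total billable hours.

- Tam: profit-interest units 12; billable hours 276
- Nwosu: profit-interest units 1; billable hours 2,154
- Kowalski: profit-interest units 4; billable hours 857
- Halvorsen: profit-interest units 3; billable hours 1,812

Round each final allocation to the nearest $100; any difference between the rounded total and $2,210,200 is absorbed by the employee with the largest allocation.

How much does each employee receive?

Profit-interest units total 20; billable hours total 5,099.
Blended shares (70% profit-interest units + 30% billable hours): Tam 0.4362; Nwosu 0.1617; Kowalski 0.1904; Halvorsen 0.2116.
Raw shares: Tam 964,174.28; Nwosu 357,457.26; Kowalski 420,869.93; Halvorsen 467,698.52.
After rounding ($100): Tam $964,200; Nwosu $357,500; Kowalski $420,900; Halvorsen $467,700. Sum = $2,210,300.
Difference $2,210,200 − $2,210,300 = −$100 applied to largest allocation (Tam): Tam becomes $964,100.

Tam: $964,100 | Nwosu: $357,500 | Kowalski: $420,900 | Halvorsen: $467,700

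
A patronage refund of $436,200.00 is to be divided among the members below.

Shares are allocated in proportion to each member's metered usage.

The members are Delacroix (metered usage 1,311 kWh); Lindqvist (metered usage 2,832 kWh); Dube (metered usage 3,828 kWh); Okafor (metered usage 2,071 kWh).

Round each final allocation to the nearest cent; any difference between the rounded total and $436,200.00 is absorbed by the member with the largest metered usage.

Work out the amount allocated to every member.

Delacroix: $56,946.64; Lindqvist: $123,015.18; Dube: $166,278.99; Okafor: $89,959.19

Total metered usage = 1,311 + 2,832 + 3,828 + 2,071 = 10,042.
Raw shares: Delacroix 56,946.6441; Lindqvist 123,015.1763; Dube 166,278.9882; Okafor 89,959.1914.
Rounded to nearest cent: Delacroix $56,946.64; Lindqvist $123,015.18; Dube $166,278.99; Okafor $89,959.19. Sum = $436,200.00.
No rounding difference to absorb.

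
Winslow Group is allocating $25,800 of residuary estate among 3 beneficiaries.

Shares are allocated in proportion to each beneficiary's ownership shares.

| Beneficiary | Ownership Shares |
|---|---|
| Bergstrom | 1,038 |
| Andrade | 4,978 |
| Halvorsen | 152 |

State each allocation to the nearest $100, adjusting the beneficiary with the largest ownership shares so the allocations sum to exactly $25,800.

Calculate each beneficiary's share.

Sum of ownership shares: 1,038 + 4,978 + 152 = 6,168.
Pro-rata amounts: Bergstrom 4,341.83; Andrade 20,822.37; Halvorsen 635.80.
At nearest $100: Bergstrom $4,300; Andrade $20,800; Halvorsen $600. Sum = $25,700.
Difference $25,800 − $25,700 = +$100 applied to largest ownership shares (Andrade): Andrade becomes $20,900.

Bergstrom: $4,300; Andrade: $20,900; Halvorsen: $600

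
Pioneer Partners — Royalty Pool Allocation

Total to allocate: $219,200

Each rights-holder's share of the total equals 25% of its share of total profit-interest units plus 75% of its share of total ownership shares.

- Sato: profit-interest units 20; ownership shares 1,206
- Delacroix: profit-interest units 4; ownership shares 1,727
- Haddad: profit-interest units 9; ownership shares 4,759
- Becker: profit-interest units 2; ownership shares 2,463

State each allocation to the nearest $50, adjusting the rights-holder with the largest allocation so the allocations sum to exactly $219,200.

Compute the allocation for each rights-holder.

Totals — profit-interest units 35, ownership shares 10,155.
Composite weights (25% profit-interest units + 75% ownership shares): Sato 0.2319; Delacroix 0.1561; Haddad 0.4158; Becker 0.1962.
Raw shares: Sato 50,838.30; Delacroix 34,221.38; Haddad 91,135.21; Becker 43,005.11.
After rounding ($50): Sato $50,850; Delacroix $34,200; Haddad $91,150; Becker $43,000. Sum = $219,200.
No rounding difference to absorb.

Sato: $50,850 | Delacroix: $34,200 | Haddad: $91,150 | Becker: $43,000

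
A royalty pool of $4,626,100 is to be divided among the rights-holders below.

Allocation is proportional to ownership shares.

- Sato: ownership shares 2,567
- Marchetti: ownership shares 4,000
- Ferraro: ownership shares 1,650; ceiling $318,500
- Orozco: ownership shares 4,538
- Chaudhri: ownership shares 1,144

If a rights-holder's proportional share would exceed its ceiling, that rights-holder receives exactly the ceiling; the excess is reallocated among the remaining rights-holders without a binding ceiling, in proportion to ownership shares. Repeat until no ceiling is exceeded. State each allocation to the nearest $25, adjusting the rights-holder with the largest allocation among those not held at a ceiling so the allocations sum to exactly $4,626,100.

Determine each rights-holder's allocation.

Total ownership shares = 13,899.
Pro-rata shares before constraints: Sato 854,392.31; Marchetti 1,331,347.58; Ferraro 549,180.88; Orozco 1,510,413.83; Chaudhri 380,765.41.
Held at cap: Ferraro ($318,500); balance $4,307,600 reallocated over remaining ownership shares 12,249.
Redistributed shares: Sato 902,735.67 → $902,725; Marchetti 1,406,678.10 → $1,406,675; Orozco 1,595,876.30 → $1,595,875; Chaudhri 402,309.94 → $402,300.
Rounding difference +$25 applied to Orozco → $1,595,900.

Sato: $902,725; Marchetti: $1,406,675; Ferraro: $318,500; Orozco: $1,595,900; Chaudhri: $402,300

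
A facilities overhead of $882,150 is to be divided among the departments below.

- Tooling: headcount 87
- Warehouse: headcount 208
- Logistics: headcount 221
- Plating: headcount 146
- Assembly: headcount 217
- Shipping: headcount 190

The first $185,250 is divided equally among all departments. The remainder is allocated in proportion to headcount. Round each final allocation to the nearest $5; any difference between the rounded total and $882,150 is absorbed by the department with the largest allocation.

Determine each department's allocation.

Tooling: $87,590 · Warehouse: $166,475 · Logistics: $174,950 · Plating: $126,055 · Assembly: $172,340 · Shipping: $154,740

$185,250 shared equally gives $30,875 per department.
Remainder $696,900 by headcount (total 1,069): Tooling 56,716.84 → $56,715; Warehouse 135,598.88 → $135,600; Logistics 144,073.81 → $144,075; Plating 95,179.98 → $95,180; Assembly 141,466.14 → $141,465; Shipping 123,864.36 → $123,865.
Totals: Tooling $30,875 + $56,715 = $87,590; Warehouse $30,875 + $135,600 = $166,475; Logistics $30,875 + $144,075 = $174,950; Plating $30,875 + $95,180 = $126,055; Assembly $30,875 + $141,465 = $172,340; Shipping $30,875 + $123,865 = $154,740.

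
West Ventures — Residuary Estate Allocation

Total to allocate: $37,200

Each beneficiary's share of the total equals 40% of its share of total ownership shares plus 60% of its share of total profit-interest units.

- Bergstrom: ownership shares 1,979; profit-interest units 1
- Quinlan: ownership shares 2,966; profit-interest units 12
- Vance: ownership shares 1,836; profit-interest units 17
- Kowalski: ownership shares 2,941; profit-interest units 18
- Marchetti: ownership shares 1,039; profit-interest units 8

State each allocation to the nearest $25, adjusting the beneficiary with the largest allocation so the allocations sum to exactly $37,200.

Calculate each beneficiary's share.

Totals — ownership shares 10,761, profit-interest units 56.
Composite weights (40% ownership shares + 60% profit-interest units): Bergstrom 0.0843; Quinlan 0.2388; Vance 0.2504; Kowalski 0.3022; Marchetti 0.1243.
Pro-rata amounts: Bergstrom 3,135.08; Quinlan 8,884.16; Vance 9,314.48; Kowalski 11,241.02; Marchetti 4,625.27.
Rounded to nearest $25: Bergstrom $3,125; Quinlan $8,875; Vance $9,325; Kowalski $11,250; Marchetti $4,625. Sum = $37,200.
No rounding difference to absorb.

Bergstrom: $3,125 · Quinlan: $8,875 · Vance: $9,325 · Kowalski: $11,250 · Marchetti: $4,625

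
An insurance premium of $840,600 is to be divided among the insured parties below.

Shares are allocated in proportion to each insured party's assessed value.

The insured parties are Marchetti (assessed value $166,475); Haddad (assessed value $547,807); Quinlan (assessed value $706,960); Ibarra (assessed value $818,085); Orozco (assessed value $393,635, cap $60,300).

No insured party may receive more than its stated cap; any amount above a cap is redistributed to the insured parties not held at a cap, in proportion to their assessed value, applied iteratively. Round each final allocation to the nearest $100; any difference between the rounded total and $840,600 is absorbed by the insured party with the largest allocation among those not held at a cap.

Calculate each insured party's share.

Marchetti: $58,000 · Haddad: $190,900 · Quinlan: $246,300 · Ibarra: $285,100 · Orozco: $60,300

Total assessed value = 2,632,962.
Pro-rata shares before constraints: Marchetti 53,148.84; Haddad 174,892.98; Quinlan 225,704.20; Ibarra 261,181.99; Orozco 125,671.99.
Held at cap: Orozco ($60,300); residual $780,300 reallocated over remaining assessed value 2,239,327.
Redistributed shares: Marchetti 58,008.70 → $58,000; Haddad 190,884.94 → $190,900; Quinlan 246,342.27 → $246,300; Ibarra 285,064.10 → $285,100.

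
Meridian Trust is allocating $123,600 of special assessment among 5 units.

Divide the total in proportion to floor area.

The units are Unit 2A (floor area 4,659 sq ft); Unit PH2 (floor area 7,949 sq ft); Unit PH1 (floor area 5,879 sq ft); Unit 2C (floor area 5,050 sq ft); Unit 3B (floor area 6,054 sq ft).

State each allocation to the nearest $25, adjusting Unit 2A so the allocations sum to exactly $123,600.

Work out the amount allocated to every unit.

Unit 2A: $19,475 | Unit PH2: $33,200 | Unit PH1: $24,550 | Unit 2C: $21,100 | Unit 3B: $25,275

Combined floor area = 29,591.
Proportional shares: Unit 2A 4,659/29,591 × $123,600 = 19,460.39; Unit PH2 7,949/29,591 × $123,600 = 33,202.54; Unit PH1 5,879/29,591 × $123,600 = 24,556.26; Unit 2C 5,050/29,591 × $123,600 = 21,093.58; Unit 3B 6,054/29,591 × $123,600 = 25,287.23.
Rounded to nearest $25: Unit 2A $19,450; Unit PH2 $33,200; Unit PH1 $24,550; Unit 2C $21,100; Unit 3B $25,275. Sum = $123,575.
Difference $123,600 − $123,575 = +$25 applied to Unit 2A: Unit 2A becomes $19,475.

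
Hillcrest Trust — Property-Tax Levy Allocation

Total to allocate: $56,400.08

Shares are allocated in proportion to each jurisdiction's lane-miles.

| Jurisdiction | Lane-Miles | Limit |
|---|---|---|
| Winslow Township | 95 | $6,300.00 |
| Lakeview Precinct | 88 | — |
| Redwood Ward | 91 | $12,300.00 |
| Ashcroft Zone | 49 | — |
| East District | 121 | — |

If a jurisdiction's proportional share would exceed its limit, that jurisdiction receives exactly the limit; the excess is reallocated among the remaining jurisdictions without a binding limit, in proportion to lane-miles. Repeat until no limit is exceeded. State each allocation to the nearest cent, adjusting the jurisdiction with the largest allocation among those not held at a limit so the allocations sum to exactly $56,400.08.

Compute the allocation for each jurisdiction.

Winslow Township: $6,300.00 · Lakeview Precinct: $12,893.05 · Redwood Ward: $12,300.00 · Ashcroft Zone: $7,179.08 · East District: $17,727.95

Total lane-miles = 444.
Proportional shares (ignoring caps): Winslow Township 12,067.5847; Lakeview Precinct 11,178.3942; Redwood Ward 11,559.4759; Ashcroft Zone 6,224.3332; East District 15,370.2921.
Held at cap: Winslow Township ($6,300.00); balance $50,100.08 reallocated over remaining lane-miles 349.
Held at cap: Redwood Ward ($12,300.00); balance $37,800.08 reallocated over remaining lane-miles 258.
Shares after redistribution: Lakeview Precinct 12,893.0505 → $12,893.05; Ashcroft Zone 7,179.08496 → $7,179.08; East District 17,727.9445 → $17,727.94.
Rounding difference +$0.01 applied to East District → $17,727.95.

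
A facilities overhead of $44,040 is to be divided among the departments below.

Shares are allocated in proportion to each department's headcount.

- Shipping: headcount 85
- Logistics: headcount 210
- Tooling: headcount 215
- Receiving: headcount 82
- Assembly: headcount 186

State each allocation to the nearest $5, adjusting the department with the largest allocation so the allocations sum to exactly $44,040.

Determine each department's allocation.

Shipping: $4,810 | Logistics: $11,885 | Tooling: $12,175 | Receiving: $4,640 | Assembly: $10,530

Total headcount = 778.
Unrounded shares: Shipping 85/778 × $44,040 = 4,811.57; Logistics 210/778 × $44,040 = 11,887.40; Tooling 215/778 × $44,040 = 12,170.44; Receiving 82/778 × $44,040 = 4,641.75; Assembly 186/778 × $44,040 = 10,528.84.
At nearest $5: Shipping $4,810; Logistics $11,885; Tooling $12,170; Receiving $4,640; Assembly $10,530. Sum = $44,035.
Difference $44,040 − $44,035 = +$5 applied to largest allocation (Tooling): Tooling becomes $12,175.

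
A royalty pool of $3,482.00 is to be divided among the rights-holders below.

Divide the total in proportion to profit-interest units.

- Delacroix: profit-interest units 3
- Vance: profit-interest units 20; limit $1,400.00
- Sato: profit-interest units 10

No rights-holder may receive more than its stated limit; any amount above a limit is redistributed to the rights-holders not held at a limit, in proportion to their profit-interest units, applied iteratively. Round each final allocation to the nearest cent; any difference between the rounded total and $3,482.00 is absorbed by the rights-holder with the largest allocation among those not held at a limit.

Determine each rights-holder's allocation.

Delacroix: $480.46 | Vance: $1,400.00 | Sato: $1,601.54

Combined profit-interest units = 33.
Proportional shares (ignoring caps): Delacroix 316.5455; Vance 2,110.3030; Sato 1,055.1515.
Capped: Vance ($1,400.00); residual $2,082.00 reallocated over remaining profit-interest units 13.
Remaining shares: Delacroix 480.4615 → $480.46; Sato 1,601.5385 → $1,601.54.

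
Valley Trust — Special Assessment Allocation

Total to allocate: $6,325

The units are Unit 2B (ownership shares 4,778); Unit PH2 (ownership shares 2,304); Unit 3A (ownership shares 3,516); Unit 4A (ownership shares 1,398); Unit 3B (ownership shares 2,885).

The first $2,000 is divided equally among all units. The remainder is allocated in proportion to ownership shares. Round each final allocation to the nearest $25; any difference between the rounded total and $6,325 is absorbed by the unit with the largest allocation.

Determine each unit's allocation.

Unit 2B: $1,775; Unit PH2: $1,075; Unit 3A: $1,425; Unit 4A: $800; Unit 3B: $1,250

$2,000 shared equally gives $400 per unit.
Remainder $4,325 by ownership shares (total 14,881): Unit 2B 1,388.67 → $1,400; Unit PH2 669.63 → $675; Unit 3A 1,021.89 → $1,025; Unit 4A 406.31 → $400; Unit 3B 838.49 → $850.
Rounding difference −$25 on remainder applied to Unit 2B.
Totals: Unit 2B $400 + $1,375 = $1,775; Unit PH2 $400 + $675 = $1,075; Unit 3A $400 + $1,025 = $1,425; Unit 4A $400 + $400 = $800; Unit 3B $400 + $850 = $1,250.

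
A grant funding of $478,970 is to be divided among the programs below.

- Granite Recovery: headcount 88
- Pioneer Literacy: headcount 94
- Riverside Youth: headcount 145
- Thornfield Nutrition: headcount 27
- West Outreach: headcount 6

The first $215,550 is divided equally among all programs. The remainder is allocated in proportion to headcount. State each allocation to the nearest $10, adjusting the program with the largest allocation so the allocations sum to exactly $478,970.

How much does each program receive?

Equal tier: $215,550 ÷ 5 = $43,110 apiece.
Remainder $263,420 by headcount (total 360): Granite Recovery 64,391.56 → $64,390; Pioneer Literacy 68,781.89 → $68,780; Riverside Youth 106,099.72 → $106,100; Thornfield Nutrition 19,756.50 → $19,760; West Outreach 4,390.33 → $4,390.
Totals: Granite Recovery $43,110 + $64,390 = $107,500; Pioneer Literacy $43,110 + $68,780 = $111,890; Riverside Youth $43,110 + $106,100 = $149,210; Thornfield Nutrition $43,110 + $19,760 = $62,870; West Outreach $43,110 + $4,390 = $47,500.

Granite Recovery: $107,500 | Pioneer Literacy: $111,890 | Riverside Youth: $149,210 | Thornfield Nutrition: $62,870 | West Outreach: $47,500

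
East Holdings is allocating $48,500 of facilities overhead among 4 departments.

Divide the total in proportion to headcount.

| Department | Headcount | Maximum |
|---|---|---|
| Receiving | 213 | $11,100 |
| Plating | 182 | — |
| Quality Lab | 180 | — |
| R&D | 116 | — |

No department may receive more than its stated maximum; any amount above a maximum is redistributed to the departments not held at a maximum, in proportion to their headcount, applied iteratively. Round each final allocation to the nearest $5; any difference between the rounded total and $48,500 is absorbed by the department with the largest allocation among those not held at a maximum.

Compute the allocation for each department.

Receiving: $11,100; Plating: $14,240; Quality Lab: $14,085; R&D: $9,075

Headcount total: 691.
Pro-rata shares before constraints: Receiving 14,950.07; Plating 12,774.24; Quality Lab 12,633.86; R&D 8,141.82.
Held at cap: Receiving ($11,100); remaining pool $37,400 reallocated over remaining headcount 478.
Remaining shares: Plating 14,240.17 → $14,240; Quality Lab 14,083.68 → $14,085; R&D 9,076.15 → $9,075.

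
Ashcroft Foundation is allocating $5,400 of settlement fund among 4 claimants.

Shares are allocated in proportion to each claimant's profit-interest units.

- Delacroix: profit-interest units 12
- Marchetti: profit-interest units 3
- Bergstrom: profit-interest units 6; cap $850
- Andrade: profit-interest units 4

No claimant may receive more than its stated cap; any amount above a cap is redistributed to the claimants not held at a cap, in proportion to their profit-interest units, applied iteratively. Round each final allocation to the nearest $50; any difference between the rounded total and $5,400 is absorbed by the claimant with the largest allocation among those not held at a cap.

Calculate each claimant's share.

Sum of profit-interest units: 25.
Proportional shares (ignoring caps): Delacroix 2,592.00; Marchetti 648.00; Bergstrom 1,296.00; Andrade 864.00.
Capped: Bergstrom ($850); remaining pool $4,550 reallocated over remaining profit-interest units 19.
Shares after redistribution: Delacroix 2,873.68 → $2,850; Marchetti 718.42 → $700; Andrade 957.89 → $950.
Rounding difference +$50 applied to Delacroix → $2,900.

Delacroix: $2,900 | Marchetti: $700 | Bergstrom: $850 | Andrade: $950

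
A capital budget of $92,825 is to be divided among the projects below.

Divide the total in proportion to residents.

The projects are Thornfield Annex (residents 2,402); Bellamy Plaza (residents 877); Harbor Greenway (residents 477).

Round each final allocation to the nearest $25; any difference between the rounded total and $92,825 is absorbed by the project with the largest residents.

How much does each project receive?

Thornfield Annex: $59,350 · Bellamy Plaza: $21,675 · Harbor Greenway: $11,800

Total residents = 3,756.
Proportional shares: Thornfield Annex 2,402/3,756 × $92,825 = 59,362.53; Bellamy Plaza 877/3,756 × $92,825 = 21,673.99; Harbor Greenway 477/3,756 × $92,825 = 11,788.48.
After rounding ($25): Thornfield Annex $59,375; Bellamy Plaza $21,675; Harbor Greenway $11,800. Sum = $92,850.
Difference $92,825 − $92,850 = −$25 applied to largest residents (Thornfield Annex): Thornfield Annex becomes $59,350.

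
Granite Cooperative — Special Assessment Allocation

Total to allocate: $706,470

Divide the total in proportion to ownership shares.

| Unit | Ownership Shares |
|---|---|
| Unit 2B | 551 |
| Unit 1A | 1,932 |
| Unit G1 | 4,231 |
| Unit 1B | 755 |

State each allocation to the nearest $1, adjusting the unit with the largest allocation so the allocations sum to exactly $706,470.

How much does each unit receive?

Unit 2B: $52,117 | Unit 1A: $182,742 | Unit G1: $400,198 | Unit 1B: $71,413

Ownership shares total: 7,469.
Pro-rata amounts: Unit 2B 551/7,469 × $706,470 = 52,117.41; Unit 1A 1,932/7,469 × $706,470 = 182,742.01; Unit G1 4,231/7,469 × $706,470 = 400,197.43; Unit 1B 755/7,469 × $706,470 = 71,413.15.
At nearest $1: Unit 2B $52,117; Unit 1A $182,742; Unit G1 $400,197; Unit 1B $71,413. Sum = $706,469.
Difference $706,470 − $706,469 = +$1 applied to largest allocation (Unit G1): Unit G1 becomes $400,198.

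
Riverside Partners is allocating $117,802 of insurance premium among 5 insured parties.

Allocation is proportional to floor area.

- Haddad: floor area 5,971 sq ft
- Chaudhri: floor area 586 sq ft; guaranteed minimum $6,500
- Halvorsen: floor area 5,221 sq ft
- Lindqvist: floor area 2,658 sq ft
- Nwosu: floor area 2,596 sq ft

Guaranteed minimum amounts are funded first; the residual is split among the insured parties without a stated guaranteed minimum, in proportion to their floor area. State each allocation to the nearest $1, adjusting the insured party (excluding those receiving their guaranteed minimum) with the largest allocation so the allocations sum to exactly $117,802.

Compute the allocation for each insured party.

Haddad: $40,410 | Chaudhri: $6,500 | Halvorsen: $35,334 | Lindqvist: $17,989 | Nwosu: $17,569

Guaranteed amounts: Chaudhri $6,500. Balance $111,302.
Balance split over remaining floor area 16,446: Haddad 40,410.08 → $40,410; Halvorsen 35,334.29 → $35,334; Lindqvist 17,988.61 → $17,989; Nwosu 17,569.01 → $17,569.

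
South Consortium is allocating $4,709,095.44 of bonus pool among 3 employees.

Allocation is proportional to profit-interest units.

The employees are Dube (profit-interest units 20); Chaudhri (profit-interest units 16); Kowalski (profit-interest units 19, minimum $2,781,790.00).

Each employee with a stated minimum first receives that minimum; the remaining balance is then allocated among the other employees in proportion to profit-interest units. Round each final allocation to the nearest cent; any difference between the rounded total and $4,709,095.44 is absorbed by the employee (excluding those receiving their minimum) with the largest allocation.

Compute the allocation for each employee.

Dube: $1,070,725.24 | Chaudhri: $856,580.20 | Kowalski: $2,781,790.00

Minimums first: Kowalski $2,781,790.00. Balance $1,927,305.44.
Balance split over remaining profit-interest units 36: Dube 1,070,725.2444 → $1,070,725.24; Chaudhri 856,580.1956 → $856,580.20.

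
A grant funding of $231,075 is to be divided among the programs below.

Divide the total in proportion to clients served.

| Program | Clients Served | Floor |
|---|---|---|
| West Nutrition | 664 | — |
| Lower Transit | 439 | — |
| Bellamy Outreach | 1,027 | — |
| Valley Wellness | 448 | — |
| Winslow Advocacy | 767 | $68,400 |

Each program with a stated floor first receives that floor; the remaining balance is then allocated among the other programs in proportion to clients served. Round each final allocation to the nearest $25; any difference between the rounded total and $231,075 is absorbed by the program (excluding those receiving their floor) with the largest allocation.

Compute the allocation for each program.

Minimums first: Winslow Advocacy $68,400. Remaining pool $162,675.
Remaining pool split over remaining clients served 2,578: West Nutrition 41,899.22 → $41,900; Lower Transit 27,701.44 → $27,700; Bellamy Outreach 64,804.97 → $64,800; Valley Wellness 28,269.36 → $28,275.

West Nutrition: $41,900; Lower Transit: $27,700; Bellamy Outreach: $64,800; Valley Wellness: $28,275; Winslow Advocacy: $68,400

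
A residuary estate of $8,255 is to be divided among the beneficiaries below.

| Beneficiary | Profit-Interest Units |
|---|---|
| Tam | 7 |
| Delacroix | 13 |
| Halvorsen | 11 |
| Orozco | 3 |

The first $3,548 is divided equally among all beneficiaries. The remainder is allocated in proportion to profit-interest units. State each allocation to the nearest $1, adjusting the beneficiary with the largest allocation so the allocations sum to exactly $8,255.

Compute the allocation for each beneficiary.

Tam: $1,856 · Delacroix: $2,687 · Halvorsen: $2,410 · Orozco: $1,302

$3,548 shared equally gives $887 per beneficiary.
Remainder $4,707 by profit-interest units (total 34): Tam 969.09 → $969; Delacroix 1,799.74 → $1,800; Halvorsen 1,522.85 → $1,523; Orozco 415.32 → $415.
Totals: Tam $887 + $969 = $1,856; Delacroix $887 + $1,800 = $2,687; Halvorsen $887 + $1,523 = $2,410; Orozco $887 + $415 = $1,302.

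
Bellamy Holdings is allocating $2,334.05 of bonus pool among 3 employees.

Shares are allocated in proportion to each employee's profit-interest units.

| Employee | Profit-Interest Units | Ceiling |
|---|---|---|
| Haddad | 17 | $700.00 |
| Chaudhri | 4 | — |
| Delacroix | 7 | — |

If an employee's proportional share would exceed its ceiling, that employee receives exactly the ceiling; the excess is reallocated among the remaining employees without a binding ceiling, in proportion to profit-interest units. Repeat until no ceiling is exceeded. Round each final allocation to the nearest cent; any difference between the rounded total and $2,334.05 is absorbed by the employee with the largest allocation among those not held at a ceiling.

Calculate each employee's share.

Haddad: $700.00 · Chaudhri: $594.20 · Delacroix: $1,039.85

Profit-interest units total: 28.
Unconstrained shares: Haddad 1,417.1018; Chaudhri 333.4357; Delacroix 583.5125.
Capped: Haddad ($700.00); balance $1,634.05 reallocated over remaining profit-interest units 11.
Shares after redistribution: Chaudhri 594.2000 → $594.20; Delacroix 1,039.8500 → $1,039.85.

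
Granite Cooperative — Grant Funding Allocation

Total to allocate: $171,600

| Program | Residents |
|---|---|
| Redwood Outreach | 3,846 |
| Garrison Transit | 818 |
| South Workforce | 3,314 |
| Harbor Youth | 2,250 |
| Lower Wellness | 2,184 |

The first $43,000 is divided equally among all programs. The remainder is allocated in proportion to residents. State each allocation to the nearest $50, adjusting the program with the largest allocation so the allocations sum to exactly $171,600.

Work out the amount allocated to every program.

Equal tier: $43,000 ÷ 5 = $8,600 apiece.
Remainder $128,600 by residents (total 12,412): Redwood Outreach 39,848.18 → $39,850; Garrison Transit 8,475.25 → $8,500; South Workforce 34,336.16 → $34,350; Harbor Youth 23,312.12 → $23,300; Lower Wellness 22,628.30 → $22,650.
Rounding difference −$50 on remainder applied to Redwood Outreach.
Totals: Redwood Outreach $8,600 + $39,800 = $48,400; Garrison Transit $8,600 + $8,500 = $17,100; South Workforce $8,600 + $34,350 = $42,950; Harbor Youth $8,600 + $23,300 = $31,900; Lower Wellness $8,600 + $22,650 = $31,250.

Redwood Outreach: $48,400; Garrison Transit: $17,100; South Workforce: $42,950; Harbor Youth: $31,900; Lower Wellness: $31,250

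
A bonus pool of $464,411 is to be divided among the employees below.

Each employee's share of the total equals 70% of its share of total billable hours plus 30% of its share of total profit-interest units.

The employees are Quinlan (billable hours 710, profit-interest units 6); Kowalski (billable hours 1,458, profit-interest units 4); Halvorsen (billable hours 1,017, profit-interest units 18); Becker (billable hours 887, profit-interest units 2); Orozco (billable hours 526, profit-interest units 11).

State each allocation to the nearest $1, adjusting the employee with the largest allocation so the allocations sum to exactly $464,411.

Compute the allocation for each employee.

Billable hours total 4,598; profit-interest units total 41.
Blended shares (70% billable hours + 30% profit-interest units): Quinlan 0.1520; Kowalski 0.2512; Halvorsen 0.2865; Becker 0.1497; Orozco 0.1606.
Pro-rata amounts: Quinlan 70,587.18; Kowalski 116,676.00; Halvorsen 133,070.24; Becker 69,508.91; Orozco 74,568.66.
At nearest $1: Quinlan $70,587; Kowalski $116,676; Halvorsen $133,070; Becker $69,509; Orozco $74,569. Sum = $464,411.
Sum already equals the total — no adjustment.

Quinlan: $70,587; Kowalski: $116,676; Halvorsen: $133,070; Becker: $69,509; Orozco: $74,569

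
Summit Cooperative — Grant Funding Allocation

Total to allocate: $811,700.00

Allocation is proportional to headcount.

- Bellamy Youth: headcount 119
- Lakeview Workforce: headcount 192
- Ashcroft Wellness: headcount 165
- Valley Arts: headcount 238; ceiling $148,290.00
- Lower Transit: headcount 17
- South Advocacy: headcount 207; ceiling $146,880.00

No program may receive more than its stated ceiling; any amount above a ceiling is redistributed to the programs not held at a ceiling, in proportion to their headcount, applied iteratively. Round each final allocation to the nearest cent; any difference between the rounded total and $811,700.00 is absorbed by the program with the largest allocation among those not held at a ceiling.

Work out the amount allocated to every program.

Bellamy Youth: $124,679.66; Lakeview Workforce: $201,163.81; Ashcroft Wellness: $172,875.15; Valley Arts: $148,290.00; Lower Transit: $17,811.38; South Advocacy: $146,880.00

Total headcount = 938.
Proportional shares (ignoring caps): Bellamy Youth 102,976.8657; Lakeview Workforce 166,147.5480; Ashcroft Wellness 142,783.0490; Valley Arts 205,953.7313; Lower Transit 14,710.9808; South Advocacy 179,127.8252.
Cap binds for Valley Arts ($148,290.00), South Advocacy ($146,880.00); residual $516,530.00 reallocated over remaining headcount 493.
Remaining shares: Bellamy Youth 124,679.6552 → $124,679.66; Lakeview Workforce 201,163.8134 → $201,163.81; Ashcroft Wellness 172,875.1521 → $172,875.15; Lower Transit 17,811.3793 → $17,811.38.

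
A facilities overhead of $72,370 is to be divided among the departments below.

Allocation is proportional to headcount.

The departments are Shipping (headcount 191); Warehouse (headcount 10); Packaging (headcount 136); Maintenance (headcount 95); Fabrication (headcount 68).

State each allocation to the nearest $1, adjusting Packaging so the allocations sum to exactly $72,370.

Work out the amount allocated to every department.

Sum of headcount: 500.
Unrounded shares: Shipping 191/500 × $72,370 = 27,645.34; Warehouse 10/500 × $72,370 = 1,447.40; Packaging 136/500 × $72,370 = 19,684.64; Maintenance 95/500 × $72,370 = 13,750.30; Fabrication 68/500 × $72,370 = 9,842.32.
Rounded to nearest $1: Shipping $27,645; Warehouse $1,447; Packaging $19,685; Maintenance $13,750; Fabrication $9,842. Sum = $72,369.
Difference $72,370 − $72,369 = +$1 applied to Packaging: Packaging becomes $19,686.

Shipping: $27,645 | Warehouse: $1,447 | Packaging: $19,686 | Maintenance: $13,750 | Fabrication: $9,842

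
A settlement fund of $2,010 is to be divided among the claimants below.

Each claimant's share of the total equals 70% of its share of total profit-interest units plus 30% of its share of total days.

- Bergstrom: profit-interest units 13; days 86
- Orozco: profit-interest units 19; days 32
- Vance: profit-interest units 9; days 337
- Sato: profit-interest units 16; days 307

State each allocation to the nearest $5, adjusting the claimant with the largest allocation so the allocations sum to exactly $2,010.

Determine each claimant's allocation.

Bergstrom: $390 · Orozco: $495 · Vance: $490 · Sato: $635

Profit-interest units total 57; days total 762.
Composite weights (70% profit-interest units + 30% days): Bergstrom 0.1935; Orozco 0.2459; Vance 0.2432; Sato 0.3174.
Unrounded shares: Bergstrom 388.95; Orozco 494.32; Vance 488.84; Sato 637.89.
At nearest $5: Bergstrom $390; Orozco $495; Vance $490; Sato $640. Sum = $2,015.
Difference $2,010 − $2,015 = −$5 applied to largest allocation (Sato): Sato becomes $635.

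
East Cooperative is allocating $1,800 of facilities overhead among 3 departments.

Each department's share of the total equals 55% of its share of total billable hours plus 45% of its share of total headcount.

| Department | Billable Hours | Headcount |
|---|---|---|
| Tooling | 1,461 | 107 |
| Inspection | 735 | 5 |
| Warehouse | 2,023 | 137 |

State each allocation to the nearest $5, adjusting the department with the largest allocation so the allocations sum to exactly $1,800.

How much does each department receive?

Billable hours total 4,219; headcount total 249.
Blended shares (55% billable hours + 45% headcount): Tooling 0.3838; Inspection 0.1049; Warehouse 0.5113.
Unrounded shares: Tooling 690.90; Inspection 188.73; Warehouse 920.37.
After rounding ($5): Tooling $690; Inspection $190; Warehouse $920. Sum = $1,800.
No rounding difference to absorb.

Tooling: $690 | Inspection: $190 | Warehouse: $920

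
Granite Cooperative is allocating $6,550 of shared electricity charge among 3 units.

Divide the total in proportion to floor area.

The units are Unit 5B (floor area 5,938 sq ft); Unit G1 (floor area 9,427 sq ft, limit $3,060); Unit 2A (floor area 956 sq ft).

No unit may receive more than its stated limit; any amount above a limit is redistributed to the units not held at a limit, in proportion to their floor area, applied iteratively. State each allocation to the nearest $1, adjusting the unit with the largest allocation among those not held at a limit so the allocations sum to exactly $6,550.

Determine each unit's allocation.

Combined floor area = 16,321.
Unconstrained shares: Unit 5B 2,383.06; Unit G1 3,783.28; Unit 2A 383.67.
Held at cap: Unit G1 ($3,060); residual $3,490 reallocated over remaining floor area 6,894.
Redistributed shares: Unit 5B 3,006.04 → $3,006; Unit 2A 483.96 → $484.

Unit 5B: $3,006; Unit G1: $3,060; Unit 2A: $484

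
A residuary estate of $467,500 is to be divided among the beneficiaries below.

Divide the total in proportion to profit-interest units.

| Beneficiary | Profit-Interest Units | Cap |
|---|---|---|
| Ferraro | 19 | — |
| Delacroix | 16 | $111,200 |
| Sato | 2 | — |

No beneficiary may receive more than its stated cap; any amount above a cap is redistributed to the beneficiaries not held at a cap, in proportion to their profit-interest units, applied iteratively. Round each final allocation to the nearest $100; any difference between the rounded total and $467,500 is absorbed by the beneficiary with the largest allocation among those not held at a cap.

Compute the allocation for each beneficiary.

Ferraro: $322,400 | Delacroix: $111,200 | Sato: $33,900

Total profit-interest units = 37.
Unconstrained shares: Ferraro 240,067.57; Delacroix 202,162.16; Sato 25,270.27.
Cap binds for Delacroix ($111,200); balance $356,300 reallocated over remaining profit-interest units 21.
Shares after redistribution: Ferraro 322,366.67 → $322,400; Sato 33,933.33 → $33,900.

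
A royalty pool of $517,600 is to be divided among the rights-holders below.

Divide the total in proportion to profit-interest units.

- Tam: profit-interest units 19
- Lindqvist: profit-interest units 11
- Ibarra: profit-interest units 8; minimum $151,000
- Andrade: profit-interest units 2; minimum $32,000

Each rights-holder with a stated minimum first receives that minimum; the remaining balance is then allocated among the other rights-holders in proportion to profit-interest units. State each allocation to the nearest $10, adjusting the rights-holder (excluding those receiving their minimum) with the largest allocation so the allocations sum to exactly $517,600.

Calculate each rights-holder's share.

Tam: $211,910 | Lindqvist: $122,690 | Ibarra: $151,000 | Andrade: $32,000

Minimums first: Ibarra $151,000; Andrade $32,000. Residual $334,600.
Residual split over remaining profit-interest units 30: Tam 211,913.33 → $211,910; Lindqvist 122,686.67 → $122,690.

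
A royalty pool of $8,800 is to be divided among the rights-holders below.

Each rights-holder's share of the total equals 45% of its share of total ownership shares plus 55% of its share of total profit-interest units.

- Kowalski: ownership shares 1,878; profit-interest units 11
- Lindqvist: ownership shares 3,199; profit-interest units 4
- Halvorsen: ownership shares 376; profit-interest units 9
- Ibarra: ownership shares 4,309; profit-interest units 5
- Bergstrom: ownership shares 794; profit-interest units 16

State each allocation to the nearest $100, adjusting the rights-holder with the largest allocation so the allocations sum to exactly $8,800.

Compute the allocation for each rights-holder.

Totals — ownership shares 10,556, profit-interest units 45.
Combined weights (45% ownership shares + 55% profit-interest units): Kowalski 0.2145; Lindqvist 0.1853; Halvorsen 0.1260; Ibarra 0.2448; Bergstrom 0.2294.
Unrounded shares: Kowalski 1,887.63; Lindqvist 1,630.30; Halvorsen 1,109.05; Ibarra 2,154.27; Bergstrom 2,018.75.
Rounded to nearest $100: Kowalski $1,900; Lindqvist $1,600; Halvorsen $1,100; Ibarra $2,200; Bergstrom $2,000. Sum = $8,800.
Sum already equals the total — no adjustment.

Kowalski: $1,900 · Lindqvist: $1,600 · Halvorsen: $1,100 · Ibarra: $2,200 · Bergstrom: $2,000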